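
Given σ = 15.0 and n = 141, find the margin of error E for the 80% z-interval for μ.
Margin of error = 1.62

Margin of error = z* · σ/√n
= 1.282 · 15.0/√141
= 1.282 · 15.0/11.8743
= 1.62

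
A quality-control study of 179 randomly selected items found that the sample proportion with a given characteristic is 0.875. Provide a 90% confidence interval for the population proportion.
(0.834, 0.916)

Proportion CI:
SE = √(p̂(1-p̂)/n) = √(0.875 · 0.125 / 179) = 0.02472

z* = 1.645
Margin = z* · SE = 1.645 · 0.02472 = 0.0407

CI: 0.875 ± 0.0407 = (0.834, 0.916)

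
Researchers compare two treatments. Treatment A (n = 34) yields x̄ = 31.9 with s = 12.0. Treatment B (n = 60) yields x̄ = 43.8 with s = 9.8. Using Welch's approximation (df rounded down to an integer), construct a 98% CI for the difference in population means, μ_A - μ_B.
(-17.68, -6.12)

Difference: x̄₁ - x̄₂ = -11.90
SE = √(s₁²/n₁ + s₂²/n₂) = √(12.0²/34 + 9.8²/60) = 2.4158
df = 58.02 → 58 (Welch–Satterthwaite, rounded down)
t* = 2.392

CI: -11.90 ± 2.392 · 2.4158 = -11.90 ± 5.78 = (-17.68, -6.12)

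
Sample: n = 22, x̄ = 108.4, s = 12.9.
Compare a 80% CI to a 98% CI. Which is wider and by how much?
98% CI is wider by 6.57

df = 21
80% CI: t* = 1.323, (104.76, 112.04), width = 2 · t* · s/√n = 7.28
98% CI: t* = 2.518, (101.47, 115.33), width = 2 · t* · s/√n = 13.85

The 98% CI is wider by 13.85 - 7.28 = 6.57.
Higher confidence requires a wider interval.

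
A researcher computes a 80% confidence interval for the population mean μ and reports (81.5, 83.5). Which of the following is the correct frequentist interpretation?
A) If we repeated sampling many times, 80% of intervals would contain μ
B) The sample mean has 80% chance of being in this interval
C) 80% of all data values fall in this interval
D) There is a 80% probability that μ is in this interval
A

A) Correct — this is the frequentist long-run coverage interpretation.
B) Wrong — x̄ is observed and sits in the interval by construction.
C) Wrong — a CI is about the parameter μ, not individual data values.
D) Wrong — μ is fixed; the randomness lives in the interval, not in μ.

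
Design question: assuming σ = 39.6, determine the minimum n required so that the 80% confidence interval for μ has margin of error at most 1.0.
n ≥ 2578

For margin E ≤ 1.0:
n ≥ (z* · σ / E)²
n ≥ (1.282 · 39.6 / 1.0)²
n ≥ 2577.31

Minimum n = 2578 (rounding up)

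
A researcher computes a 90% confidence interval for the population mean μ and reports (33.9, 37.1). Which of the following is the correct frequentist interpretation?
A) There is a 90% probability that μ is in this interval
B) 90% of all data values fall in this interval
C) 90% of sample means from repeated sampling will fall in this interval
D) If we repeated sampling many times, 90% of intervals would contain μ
D

A) Wrong — μ is fixed; the randomness lives in the interval, not in μ.
B) Wrong — a CI is about the parameter μ, not individual data values.
C) Wrong — coverage applies to intervals containing μ, not to future x̄ values.
D) Correct — this is the frequentist long-run coverage interpretation.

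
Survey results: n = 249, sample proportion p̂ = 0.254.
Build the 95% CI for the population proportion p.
(0.200, 0.308)

Proportion CI:
SE = √(p̂(1-p̂)/n) = √(0.254 · 0.746 / 249) = 0.02759

z* = 1.960
Margin = z* · SE = 1.960 · 0.02759 = 0.0541

CI: 0.254 ± 0.0541 = (0.200, 0.308)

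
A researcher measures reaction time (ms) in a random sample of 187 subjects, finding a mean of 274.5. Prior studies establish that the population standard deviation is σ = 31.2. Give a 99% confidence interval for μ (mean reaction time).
(268.62, 280.38)

z-interval (σ known):
z* = 2.576 for 99% confidence

Margin of error = z* · σ/√n = 2.576 · 31.2/√187 = 5.88

CI: (274.5 - 5.88, 274.5 + 5.88) = (268.62, 280.38)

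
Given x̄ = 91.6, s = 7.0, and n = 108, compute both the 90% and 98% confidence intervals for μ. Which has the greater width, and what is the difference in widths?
98% CI is wider by 0.95

df = 107
90% CI: t* = 1.659, (90.48, 92.72), width = 2 · t* · s/√n = 2.23
98% CI: t* = 2.362, (90.01, 93.19), width = 2 · t* · s/√n = 3.18

The 98% CI is wider by 3.18 - 2.23 = 0.95.
Higher confidence requires a wider interval.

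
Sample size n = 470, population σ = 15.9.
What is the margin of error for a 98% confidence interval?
Margin of error = 1.71

Margin of error = z* · σ/√n
= 2.326 · 15.9/√470
= 2.326 · 15.9/21.6795
= 1.71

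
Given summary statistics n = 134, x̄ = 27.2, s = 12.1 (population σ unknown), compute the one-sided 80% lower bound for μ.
μ ≥ 26.32

Lower bound (one-sided):
t* = 0.844 (one-sided for 80%)
Lower bound = x̄ - t* · s/√n = 27.2 - 0.844 · 12.1/√134 = 26.32

We are 80% confident that μ ≥ 26.32.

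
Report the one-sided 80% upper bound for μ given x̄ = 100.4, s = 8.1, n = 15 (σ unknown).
μ ≤ 102.22

Upper bound (one-sided):
t* = 0.868 (one-sided for 80%)
Upper bound = x̄ + t* · s/√n = 100.4 + 0.868 · 8.1/√15 = 102.22

We are 80% confident that μ ≤ 102.22.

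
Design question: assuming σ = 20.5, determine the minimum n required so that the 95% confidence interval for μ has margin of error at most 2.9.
n ≥ 192

For margin E ≤ 2.9:
n ≥ (z* · σ / E)²
n ≥ (1.960 · 20.5 / 2.9)²
n ≥ 191.97

Minimum n = 192 (rounding up)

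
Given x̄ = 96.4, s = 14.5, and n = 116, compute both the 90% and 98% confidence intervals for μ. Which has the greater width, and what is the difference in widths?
98% CI is wider by 1.89

df = 115
90% CI: t* = 1.658, (94.17, 98.63), width = 2 · t* · s/√n = 4.46
98% CI: t* = 2.359, (93.22, 99.58), width = 2 · t* · s/√n = 6.35

The 98% CI is wider by 6.35 - 4.46 = 1.89.
Higher confidence requires a wider interval.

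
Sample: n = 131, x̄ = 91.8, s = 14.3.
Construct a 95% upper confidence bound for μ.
μ ≤ 93.87

Upper bound (one-sided):
t* = 1.657 (one-sided for 95%)
Upper bound = x̄ + t* · s/√n = 91.8 + 1.657 · 14.3/√131 = 93.87

We are 95% confident that μ ≤ 93.87.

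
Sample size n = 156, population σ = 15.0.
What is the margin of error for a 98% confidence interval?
Margin of error = 2.79

Margin of error = z* · σ/√n
= 2.326 · 15.0/√156
= 2.326 · 15.0/12.4900
= 2.79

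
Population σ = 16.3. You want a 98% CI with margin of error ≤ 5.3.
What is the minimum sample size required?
n ≥ 52

For margin E ≤ 5.3:
n ≥ (z* · σ / E)²
n ≥ (2.326 · 16.3 / 5.3)²
n ≥ 51.17

Minimum n = 52 (rounding up)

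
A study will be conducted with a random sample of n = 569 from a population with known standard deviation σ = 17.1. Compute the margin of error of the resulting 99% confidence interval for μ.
Margin of error = 1.85

Margin of error = z* · σ/√n
= 2.576 · 17.1/√569
= 2.576 · 17.1/23.8537
= 1.85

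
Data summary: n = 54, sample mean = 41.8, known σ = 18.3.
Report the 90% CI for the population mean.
(37.70, 45.90)

z-interval (σ known):
z* = 1.645 for 90% confidence

Margin of error = z* · σ/√n = 1.645 · 18.3/√54 = 4.10

CI: (41.8 - 4.10, 41.8 + 4.10) = (37.70, 45.90)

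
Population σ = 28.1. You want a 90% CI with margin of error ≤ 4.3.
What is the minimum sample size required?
n ≥ 116

For margin E ≤ 4.3:
n ≥ (z* · σ / E)²
n ≥ (1.645 · 28.1 / 4.3)²
n ≥ 115.56

Minimum n = 116 (rounding up)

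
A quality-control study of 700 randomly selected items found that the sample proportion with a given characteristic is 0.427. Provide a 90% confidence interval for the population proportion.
(0.396, 0.458)

Proportion CI:
SE = √(p̂(1-p̂)/n) = √(0.427 · 0.573 / 700) = 0.01870

z* = 1.645
Margin = z* · SE = 1.645 · 0.01870 = 0.0308

CI: 0.427 ± 0.0308 = (0.396, 0.458)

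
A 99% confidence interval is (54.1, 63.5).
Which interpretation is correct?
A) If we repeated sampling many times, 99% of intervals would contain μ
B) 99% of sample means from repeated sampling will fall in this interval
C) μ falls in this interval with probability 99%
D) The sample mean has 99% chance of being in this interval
A

A) Correct — this is the frequentist long-run coverage interpretation.
B) Wrong — coverage applies to intervals containing μ, not to future x̄ values.
C) Wrong — μ is fixed; the randomness lives in the interval, not in μ.
D) Wrong — x̄ is observed and sits in the interval by construction.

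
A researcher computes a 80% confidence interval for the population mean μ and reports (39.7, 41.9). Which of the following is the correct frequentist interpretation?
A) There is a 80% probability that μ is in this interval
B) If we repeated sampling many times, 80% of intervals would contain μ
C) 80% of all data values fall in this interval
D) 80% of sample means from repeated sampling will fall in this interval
B

A) Wrong — μ is fixed; the randomness lives in the interval, not in μ.
B) Correct — this is the frequentist long-run coverage interpretation.
C) Wrong — a CI is about the parameter μ, not individual data values.
D) Wrong — coverage applies to intervals containing μ, not to future x̄ values.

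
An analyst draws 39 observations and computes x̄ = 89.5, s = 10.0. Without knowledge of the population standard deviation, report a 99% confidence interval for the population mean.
(85.16, 93.84)

t-interval (σ unknown):
df = n - 1 = 38
t* = 2.712 for 99% confidence

Margin of error = t* · s/√n = 2.712 · 10.0/√39 = 4.34

CI: (85.16, 93.84)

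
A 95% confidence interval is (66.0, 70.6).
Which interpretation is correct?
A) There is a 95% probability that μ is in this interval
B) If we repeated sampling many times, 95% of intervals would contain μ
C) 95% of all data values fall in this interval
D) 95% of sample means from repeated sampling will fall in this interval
B

A) Wrong — μ is fixed; the randomness lives in the interval, not in μ.
B) Correct — this is the frequentist long-run coverage interpretation.
C) Wrong — a CI is about the parameter μ, not individual data values.
D) Wrong — coverage applies to intervals containing μ, not to future x̄ values.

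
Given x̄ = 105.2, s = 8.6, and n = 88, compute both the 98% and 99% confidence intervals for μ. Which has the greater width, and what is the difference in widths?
99% CI is wider by 0.48

df = 87
98% CI: t* = 2.370, (103.03, 107.37), width = 2 · t* · s/√n = 4.35
99% CI: t* = 2.634, (102.79, 107.61), width = 2 · t* · s/√n = 4.83

The 99% CI is wider by 4.83 - 4.35 = 0.48.
Higher confidence requires a wider interval.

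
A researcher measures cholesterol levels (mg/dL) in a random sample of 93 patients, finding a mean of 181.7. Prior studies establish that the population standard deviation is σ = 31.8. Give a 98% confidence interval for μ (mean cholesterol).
(174.03, 189.37)

z-interval (σ known):
z* = 2.326 for 98% confidence

Margin of error = z* · σ/√n = 2.326 · 31.8/√93 = 7.67

CI: (181.7 - 7.67, 181.7 + 7.67) = (174.03, 189.37)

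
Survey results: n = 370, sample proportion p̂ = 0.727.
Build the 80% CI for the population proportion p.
(0.697, 0.757)

Proportion CI:
SE = √(p̂(1-p̂)/n) = √(0.727 · 0.273 / 370) = 0.02316

z* = 1.282
Margin = z* · SE = 1.282 · 0.02316 = 0.0297

CI: 0.727 ± 0.0297 = (0.697, 0.757)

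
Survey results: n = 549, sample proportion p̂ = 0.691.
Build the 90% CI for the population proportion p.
(0.659, 0.723)

Proportion CI:
SE = √(p̂(1-p̂)/n) = √(0.691 · 0.309 / 549) = 0.01972

z* = 1.645
Margin = z* · SE = 1.645 · 0.01972 = 0.0324

CI: 0.691 ± 0.0324 = (0.659, 0.723)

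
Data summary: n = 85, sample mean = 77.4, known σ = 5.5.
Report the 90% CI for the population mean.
(76.42, 78.38)

z-interval (σ known):
z* = 1.645 for 90% confidence

Margin of error = z* · σ/√n = 1.645 · 5.5/√85 = 0.98

CI: (77.4 - 0.98, 77.4 + 0.98) = (76.42, 78.38)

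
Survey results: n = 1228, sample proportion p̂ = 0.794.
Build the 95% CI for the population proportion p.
(0.771, 0.817)

Proportion CI:
SE = √(p̂(1-p̂)/n) = √(0.794 · 0.206 / 1228) = 0.01154

z* = 1.960
Margin = z* · SE = 1.960 · 0.01154 = 0.0226

CI: 0.794 ± 0.0226 = (0.771, 0.817)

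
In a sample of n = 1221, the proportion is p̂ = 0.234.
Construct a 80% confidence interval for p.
(0.218, 0.250)

Proportion CI:
SE = √(p̂(1-p̂)/n) = √(0.234 · 0.766 / 1221) = 0.01212

z* = 1.282
Margin = z* · SE = 1.282 · 0.01212 = 0.0155

CI: 0.234 ± 0.0155 = (0.218, 0.250)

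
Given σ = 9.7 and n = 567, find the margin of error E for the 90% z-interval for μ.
Margin of error = 0.67

Margin of error = z* · σ/√n
= 1.645 · 9.7/√567
= 1.645 · 9.7/23.8118
= 0.67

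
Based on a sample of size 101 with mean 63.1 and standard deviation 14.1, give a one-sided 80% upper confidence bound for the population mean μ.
μ ≤ 64.29

Upper bound (one-sided):
t* = 0.845 (one-sided for 80%)
Upper bound = x̄ + t* · s/√n = 63.1 + 0.845 · 14.1/√101 = 64.29

We are 80% confident that μ ≤ 64.29.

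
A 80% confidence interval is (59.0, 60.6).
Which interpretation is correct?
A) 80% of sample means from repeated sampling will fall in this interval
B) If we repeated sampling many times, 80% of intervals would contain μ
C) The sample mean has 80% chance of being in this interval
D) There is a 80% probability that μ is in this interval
B

A) Wrong — coverage applies to intervals containing μ, not to future x̄ values.
B) Correct — this is the frequentist long-run coverage interpretation.
C) Wrong — x̄ is observed and sits in the interval by construction.
D) Wrong — μ is fixed; the randomness lives in the interval, not in μ.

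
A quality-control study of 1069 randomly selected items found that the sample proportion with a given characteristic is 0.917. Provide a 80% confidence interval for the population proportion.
(0.906, 0.928)

Proportion CI:
SE = √(p̂(1-p̂)/n) = √(0.917 · 0.083 / 1069) = 0.00844

z* = 1.282
Margin = z* · SE = 1.282 · 0.00844 = 0.0108

CI: 0.917 ± 0.0108 = (0.906, 0.928)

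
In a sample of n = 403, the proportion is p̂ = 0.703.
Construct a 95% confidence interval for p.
(0.658, 0.748)

Proportion CI:
SE = √(p̂(1-p̂)/n) = √(0.703 · 0.297 / 403) = 0.02276

z* = 1.960
Margin = z* · SE = 1.960 · 0.02276 = 0.0446

CI: 0.703 ± 0.0446 = (0.658, 0.748)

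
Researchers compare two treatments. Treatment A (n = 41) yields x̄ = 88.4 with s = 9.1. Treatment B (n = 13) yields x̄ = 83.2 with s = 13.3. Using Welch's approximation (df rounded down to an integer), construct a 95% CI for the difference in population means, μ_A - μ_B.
(-3.22, 13.62)

Difference: x̄₁ - x̄₂ = 5.20
SE = √(s₁²/n₁ + s₂²/n₂) = √(9.1²/41 + 13.3²/13) = 3.9531
df = 15.72 → 15 (Welch–Satterthwaite, rounded down)
t* = 2.131

CI: 5.20 ± 2.131 · 3.9531 = 5.20 ± 8.42 = (-3.22, 13.62)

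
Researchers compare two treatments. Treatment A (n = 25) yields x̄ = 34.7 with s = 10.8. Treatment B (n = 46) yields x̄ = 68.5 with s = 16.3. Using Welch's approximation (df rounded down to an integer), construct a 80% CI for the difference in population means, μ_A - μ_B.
(-37.98, -29.62)

Difference: x̄₁ - x̄₂ = -33.80
SE = √(s₁²/n₁ + s₂²/n₂) = √(10.8²/25 + 16.3²/46) = 3.2313
df = 66.14 → 66 (Welch–Satterthwaite, rounded down)
t* = 1.295

CI: -33.80 ± 1.295 · 3.2313 = -33.80 ± 4.18 = (-37.98, -29.62)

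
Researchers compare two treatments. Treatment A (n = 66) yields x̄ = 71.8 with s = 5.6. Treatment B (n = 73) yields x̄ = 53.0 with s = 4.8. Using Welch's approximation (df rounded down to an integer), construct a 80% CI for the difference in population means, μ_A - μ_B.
(17.65, 19.95)

Difference: x̄₁ - x̄₂ = 18.80
SE = √(s₁²/n₁ + s₂²/n₂) = √(5.6²/66 + 4.8²/73) = 0.8893
df = 128.75 → 128 (Welch–Satterthwaite, rounded down)
t* = 1.288

CI: 18.80 ± 1.288 · 0.8893 = 18.80 ± 1.15 = (17.65, 19.95)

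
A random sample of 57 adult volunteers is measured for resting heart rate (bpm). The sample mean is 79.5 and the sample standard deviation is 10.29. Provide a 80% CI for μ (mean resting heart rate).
(77.73, 81.27)

t-interval (σ unknown):
df = n - 1 = 56
t* = 1.297 for 80% confidence

Margin of error = t* · s/√n = 1.297 · 10.29/√57 = 1.77

CI: (77.73, 81.27)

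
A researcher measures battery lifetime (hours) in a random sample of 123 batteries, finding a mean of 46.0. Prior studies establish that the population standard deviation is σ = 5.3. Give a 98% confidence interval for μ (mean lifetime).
(44.89, 47.11)

z-interval (σ known):
z* = 2.326 for 98% confidence

Margin of error = z* · σ/√n = 2.326 · 5.3/√123 = 1.11

CI: (46.0 - 1.11, 46.0 + 1.11) = (44.89, 47.11)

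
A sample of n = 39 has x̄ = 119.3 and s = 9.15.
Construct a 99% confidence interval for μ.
(115.33, 123.27)

t-interval (σ unknown):
df = n - 1 = 38
t* = 2.712 for 99% confidence

Margin of error = t* · s/√n = 2.712 · 9.15/√39 = 3.97

CI: (115.33, 123.27)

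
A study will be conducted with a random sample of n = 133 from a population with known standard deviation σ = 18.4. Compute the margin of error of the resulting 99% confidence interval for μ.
Margin of error = 4.11

Margin of error = z* · σ/√n
= 2.576 · 18.4/√133
= 2.576 · 18.4/11.5326
= 4.11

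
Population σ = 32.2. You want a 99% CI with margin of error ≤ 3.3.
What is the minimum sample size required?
n ≥ 632

For margin E ≤ 3.3:
n ≥ (z* · σ / E)²
n ≥ (2.576 · 32.2 / 3.3)²
n ≥ 631.79

Minimum n = 632 (rounding up)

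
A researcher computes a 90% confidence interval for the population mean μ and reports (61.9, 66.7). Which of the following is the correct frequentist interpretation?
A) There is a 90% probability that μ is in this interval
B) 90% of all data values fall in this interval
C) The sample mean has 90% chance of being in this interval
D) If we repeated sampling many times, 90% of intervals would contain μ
D

A) Wrong — μ is fixed; the randomness lives in the interval, not in μ.
B) Wrong — a CI is about the parameter μ, not individual data values.
C) Wrong — x̄ is observed and sits in the interval by construction.
D) Correct — this is the frequentist long-run coverage interpretation.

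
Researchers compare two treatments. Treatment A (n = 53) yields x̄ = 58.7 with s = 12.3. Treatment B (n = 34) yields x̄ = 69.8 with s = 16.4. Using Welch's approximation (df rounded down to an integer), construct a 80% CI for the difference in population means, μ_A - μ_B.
(-15.36, -6.84)

Difference: x̄₁ - x̄₂ = -11.10
SE = √(s₁²/n₁ + s₂²/n₂) = √(12.3²/53 + 16.4²/34) = 3.2810
df = 56.45 → 56 (Welch–Satterthwaite, rounded down)
t* = 1.297

CI: -11.10 ± 1.297 · 3.2810 = -11.10 ± 4.26 = (-15.36, -6.84)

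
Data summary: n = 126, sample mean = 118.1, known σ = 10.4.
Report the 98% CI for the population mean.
(115.94, 120.26)

z-interval (σ known):
z* = 2.326 for 98% confidence

Margin of error = z* · σ/√n = 2.326 · 10.4/√126 = 2.16

CI: (118.1 - 2.16, 118.1 + 2.16) = (115.94, 120.26)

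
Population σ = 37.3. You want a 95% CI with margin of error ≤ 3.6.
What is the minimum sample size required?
n ≥ 413

For margin E ≤ 3.6:
n ≥ (z* · σ / E)²
n ≥ (1.960 · 37.3 / 3.6)²
n ≥ 412.41

Minimum n = 413 (rounding up)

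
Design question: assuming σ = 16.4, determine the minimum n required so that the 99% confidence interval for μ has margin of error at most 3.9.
n ≥ 118

For margin E ≤ 3.9:
n ≥ (z* · σ / E)²
n ≥ (2.576 · 16.4 / 3.9)²
n ≥ 117.34

Minimum n = 118 (rounding up)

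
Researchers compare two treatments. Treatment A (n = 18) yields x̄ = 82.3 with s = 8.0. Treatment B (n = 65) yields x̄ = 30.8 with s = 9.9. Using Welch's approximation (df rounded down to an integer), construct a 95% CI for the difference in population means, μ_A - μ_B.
(46.92, 56.08)

Difference: x̄₁ - x̄₂ = 51.50
SE = √(s₁²/n₁ + s₂²/n₂) = √(8.0²/18 + 9.9²/65) = 2.2502
df = 32.90 → 32 (Welch–Satterthwaite, rounded down)
t* = 2.037

CI: 51.50 ± 2.037 · 2.2502 = 51.50 ± 4.58 = (46.92, 56.08)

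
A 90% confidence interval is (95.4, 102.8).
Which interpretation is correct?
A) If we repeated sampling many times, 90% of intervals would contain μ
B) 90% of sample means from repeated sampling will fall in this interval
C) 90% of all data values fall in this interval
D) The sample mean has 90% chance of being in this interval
A

A) Correct — this is the frequentist long-run coverage interpretation.
B) Wrong — coverage applies to intervals containing μ, not to future x̄ values.
C) Wrong — a CI is about the parameter μ, not individual data values.
D) Wrong — x̄ is observed and sits in the interval by construction.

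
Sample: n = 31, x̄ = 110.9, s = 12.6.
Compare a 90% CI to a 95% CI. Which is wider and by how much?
95% CI is wider by 1.56

df = 30
90% CI: t* = 1.697, (107.06, 114.74), width = 2 · t* · s/√n = 7.68
95% CI: t* = 2.042, (106.28, 115.52), width = 2 · t* · s/√n = 9.24

The 95% CI is wider by 9.24 - 7.68 = 1.56.
Higher confidence requires a wider interval.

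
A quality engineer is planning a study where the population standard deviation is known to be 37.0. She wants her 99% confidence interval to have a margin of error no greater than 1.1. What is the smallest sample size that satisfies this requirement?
n ≥ 7508

For margin E ≤ 1.1:
n ≥ (z* · σ / E)²
n ≥ (2.576 · 37.0 / 1.1)²
n ≥ 7507.75

Minimum n = 7508 (rounding up)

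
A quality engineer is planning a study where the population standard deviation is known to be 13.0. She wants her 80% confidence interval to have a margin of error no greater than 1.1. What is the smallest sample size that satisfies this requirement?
n ≥ 230

For margin E ≤ 1.1:
n ≥ (z* · σ / E)²
n ≥ (1.282 · 13.0 / 1.1)²
n ≥ 229.55

Minimum n = 230 (rounding up)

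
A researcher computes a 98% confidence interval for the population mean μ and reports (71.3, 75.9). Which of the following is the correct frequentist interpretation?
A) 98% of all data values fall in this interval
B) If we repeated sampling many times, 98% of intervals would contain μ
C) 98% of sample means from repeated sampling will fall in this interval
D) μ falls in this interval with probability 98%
B

A) Wrong — a CI is about the parameter μ, not individual data values.
B) Correct — this is the frequentist long-run coverage interpretation.
C) Wrong — coverage applies to intervals containing μ, not to future x̄ values.
D) Wrong — μ is fixed; the randomness lives in the interval, not in μ.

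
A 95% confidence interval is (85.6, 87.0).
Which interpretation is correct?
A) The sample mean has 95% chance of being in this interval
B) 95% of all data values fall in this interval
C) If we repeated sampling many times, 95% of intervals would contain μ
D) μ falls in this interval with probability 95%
C

A) Wrong — x̄ is observed and sits in the interval by construction.
B) Wrong — a CI is about the parameter μ, not individual data values.
C) Correct — this is the frequentist long-run coverage interpretation.
D) Wrong — μ is fixed; the randomness lives in the interval, not in μ.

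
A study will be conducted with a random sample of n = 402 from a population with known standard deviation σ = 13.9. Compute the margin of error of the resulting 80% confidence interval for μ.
Margin of error = 0.89

Margin of error = z* · σ/√n
= 1.282 · 13.9/√402
= 1.282 · 13.9/20.0499
= 0.89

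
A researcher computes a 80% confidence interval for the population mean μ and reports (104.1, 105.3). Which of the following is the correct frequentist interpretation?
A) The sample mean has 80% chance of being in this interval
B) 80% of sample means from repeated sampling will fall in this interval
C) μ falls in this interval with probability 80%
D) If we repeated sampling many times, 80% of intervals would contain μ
D

A) Wrong — x̄ is observed and sits in the interval by construction.
B) Wrong — coverage applies to intervals containing μ, not to future x̄ values.
C) Wrong — μ is fixed; the randomness lives in the interval, not in μ.
D) Correct — this is the frequentist long-run coverage interpretation.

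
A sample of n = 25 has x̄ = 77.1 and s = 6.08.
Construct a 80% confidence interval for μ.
(75.50, 78.70)

t-interval (σ unknown):
df = n - 1 = 24
t* = 1.318 for 80% confidence

Margin of error = t* · s/√n = 1.318 · 6.08/√25 = 1.60

CI: (75.50, 78.70)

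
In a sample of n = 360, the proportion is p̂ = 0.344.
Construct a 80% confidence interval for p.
(0.312, 0.376)

Proportion CI:
SE = √(p̂(1-p̂)/n) = √(0.344 · 0.656 / 360) = 0.02504

z* = 1.282
Margin = z* · SE = 1.282 · 0.02504 = 0.0321

CI: 0.344 ± 0.0321 = (0.312, 0.376)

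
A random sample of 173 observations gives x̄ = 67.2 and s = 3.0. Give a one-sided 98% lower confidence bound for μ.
μ ≥ 66.73

Lower bound (one-sided):
t* = 2.069 (one-sided for 98%)
Lower bound = x̄ - t* · s/√n = 67.2 - 2.069 · 3.0/√173 = 66.73

We are 98% confident that μ ≥ 66.73.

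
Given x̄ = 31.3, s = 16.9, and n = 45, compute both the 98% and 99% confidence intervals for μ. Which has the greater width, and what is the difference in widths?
99% CI is wider by 1.40

df = 44
98% CI: t* = 2.414, (25.22, 37.38), width = 2 · t* · s/√n = 12.16
99% CI: t* = 2.692, (24.52, 38.08), width = 2 · t* · s/√n = 13.56

The 99% CI is wider by 13.56 - 12.16 = 1.40.
Higher confidence requires a wider interval.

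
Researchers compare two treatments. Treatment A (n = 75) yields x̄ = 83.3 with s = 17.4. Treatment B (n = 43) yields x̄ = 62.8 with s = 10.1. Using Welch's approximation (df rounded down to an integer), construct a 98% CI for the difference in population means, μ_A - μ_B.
(14.53, 26.47)

Difference: x̄₁ - x̄₂ = 20.50
SE = √(s₁²/n₁ + s₂²/n₂) = √(17.4²/75 + 10.1²/43) = 2.5316
df = 115.97 → 115 (Welch–Satterthwaite, rounded down)
t* = 2.359

CI: 20.50 ± 2.359 · 2.5316 = 20.50 ± 5.97 = (14.53, 26.47)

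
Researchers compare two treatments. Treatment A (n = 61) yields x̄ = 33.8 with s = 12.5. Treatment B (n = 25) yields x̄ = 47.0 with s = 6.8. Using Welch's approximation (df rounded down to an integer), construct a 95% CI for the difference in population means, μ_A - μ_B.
(-17.38, -9.02)

Difference: x̄₁ - x̄₂ = -13.20
SE = √(s₁²/n₁ + s₂²/n₂) = √(12.5²/61 + 6.8²/25) = 2.1003
df = 77.24 → 77 (Welch–Satterthwaite, rounded down)
t* = 1.991

CI: -13.20 ± 1.991 · 2.1003 = -13.20 ± 4.18 = (-17.38, -9.02)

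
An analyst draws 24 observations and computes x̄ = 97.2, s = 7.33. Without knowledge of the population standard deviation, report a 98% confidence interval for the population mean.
(93.46, 100.94)

t-interval (σ unknown):
df = n - 1 = 23
t* = 2.500 for 98% confidence

Margin of error = t* · s/√n = 2.500 · 7.33/√24 = 3.74

CI: (93.46, 100.94)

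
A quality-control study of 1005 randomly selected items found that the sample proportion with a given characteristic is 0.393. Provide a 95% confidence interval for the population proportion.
(0.363, 0.423)

Proportion CI:
SE = √(p̂(1-p̂)/n) = √(0.393 · 0.607 / 1005) = 0.01541

z* = 1.960
Margin = z* · SE = 1.960 · 0.01541 = 0.0302

CI: 0.393 ± 0.0302 = (0.363, 0.423)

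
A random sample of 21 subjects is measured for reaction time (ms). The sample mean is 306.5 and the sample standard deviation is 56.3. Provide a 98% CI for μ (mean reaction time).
(275.44, 337.56)

t-interval (σ unknown):
df = n - 1 = 20
t* = 2.528 for 98% confidence

Margin of error = t* · s/√n = 2.528 · 56.3/√21 = 31.06

CI: (275.44, 337.56)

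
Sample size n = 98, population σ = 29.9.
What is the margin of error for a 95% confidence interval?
Margin of error = 5.92

Margin of error = z* · σ/√n
= 1.960 · 29.9/√98
= 1.960 · 29.9/9.8995
= 5.92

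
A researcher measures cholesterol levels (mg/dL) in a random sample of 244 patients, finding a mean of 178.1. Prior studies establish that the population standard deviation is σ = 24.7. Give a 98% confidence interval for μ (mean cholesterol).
(174.42, 181.78)

z-interval (σ known):
z* = 2.326 for 98% confidence

Margin of error = z* · σ/√n = 2.326 · 24.7/√244 = 3.68

CI: (178.1 - 3.68, 178.1 + 3.68) = (174.42, 181.78)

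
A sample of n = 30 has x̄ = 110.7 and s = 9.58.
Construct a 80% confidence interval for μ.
(108.41, 112.99)

t-interval (σ unknown):
df = n - 1 = 29
t* = 1.311 for 80% confidence

Margin of error = t* · s/√n = 1.311 · 9.58/√30 = 2.29

CI: (108.41, 112.99)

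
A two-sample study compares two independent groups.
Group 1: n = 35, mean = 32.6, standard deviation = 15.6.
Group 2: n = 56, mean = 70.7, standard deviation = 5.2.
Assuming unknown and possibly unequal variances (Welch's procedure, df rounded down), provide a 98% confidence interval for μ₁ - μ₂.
(-44.72, -31.48)

Difference: x̄₁ - x̄₂ = -38.10
SE = √(s₁²/n₁ + s₂²/n₂) = √(15.6²/35 + 5.2²/56) = 2.7269
df = 38.77 → 38 (Welch–Satterthwaite, rounded down)
t* = 2.429

CI: -38.10 ± 2.429 · 2.7269 = -38.10 ± 6.62 = (-44.72, -31.48)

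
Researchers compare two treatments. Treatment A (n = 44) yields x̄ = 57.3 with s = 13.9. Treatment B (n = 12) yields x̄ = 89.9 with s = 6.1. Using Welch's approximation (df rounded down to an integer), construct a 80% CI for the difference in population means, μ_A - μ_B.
(-36.16, -29.04)

Difference: x̄₁ - x̄₂ = -32.60
SE = √(s₁²/n₁ + s₂²/n₂) = √(13.9²/44 + 6.1²/12) = 2.7371
df = 42.44 → 42 (Welch–Satterthwaite, rounded down)
t* = 1.302

CI: -32.60 ± 1.302 · 2.7371 = -32.60 ± 3.56 = (-36.16, -29.04)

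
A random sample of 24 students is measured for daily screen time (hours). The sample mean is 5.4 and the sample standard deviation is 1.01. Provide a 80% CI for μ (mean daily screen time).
(5.13, 5.67)

t-interval (σ unknown):
df = n - 1 = 23
t* = 1.319 for 80% confidence

Margin of error = t* · s/√n = 1.319 · 1.01/√24 = 0.27

CI: (5.13, 5.67)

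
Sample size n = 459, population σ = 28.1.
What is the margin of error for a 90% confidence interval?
Margin of error = 2.16

Margin of error = z* · σ/√n
= 1.645 · 28.1/√459
= 1.645 · 28.1/21.4243
= 2.16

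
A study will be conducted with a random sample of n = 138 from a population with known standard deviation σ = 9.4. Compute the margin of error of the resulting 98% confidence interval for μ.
Margin of error = 1.86

Margin of error = z* · σ/√n
= 2.326 · 9.4/√138
= 2.326 · 9.4/11.7473
= 1.86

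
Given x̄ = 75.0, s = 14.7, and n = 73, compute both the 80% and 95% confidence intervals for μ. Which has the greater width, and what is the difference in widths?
95% CI is wider by 2.41

df = 72
80% CI: t* = 1.293, (72.78, 77.22), width = 2 · t* · s/√n = 4.45
95% CI: t* = 1.993, (71.57, 78.43), width = 2 · t* · s/√n = 6.86

The 95% CI is wider by 6.86 - 4.45 = 2.41.
Higher confidence requires a wider interval.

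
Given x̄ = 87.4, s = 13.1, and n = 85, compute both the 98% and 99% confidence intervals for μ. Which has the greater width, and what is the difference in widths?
99% CI is wider by 0.75

df = 84
98% CI: t* = 2.372, (84.03, 90.77), width = 2 · t* · s/√n = 6.74
99% CI: t* = 2.636, (83.65, 91.15), width = 2 · t* · s/√n = 7.49

The 99% CI is wider by 7.49 - 6.74 = 0.75.
Higher confidence requires a wider interval.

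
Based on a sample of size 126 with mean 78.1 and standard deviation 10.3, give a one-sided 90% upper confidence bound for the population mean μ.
μ ≤ 79.28

Upper bound (one-sided):
t* = 1.288 (one-sided for 90%)
Upper bound = x̄ + t* · s/√n = 78.1 + 1.288 · 10.3/√126 = 79.28

We are 90% confident that μ ≤ 79.28.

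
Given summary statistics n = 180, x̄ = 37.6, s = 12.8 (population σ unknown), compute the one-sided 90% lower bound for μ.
μ ≥ 36.37

Lower bound (one-sided):
t* = 1.286 (one-sided for 90%)
Lower bound = x̄ - t* · s/√n = 37.6 - 1.286 · 12.8/√180 = 36.37

We are 90% confident that μ ≥ 36.37.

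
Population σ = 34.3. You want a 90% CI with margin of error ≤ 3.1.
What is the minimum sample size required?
n ≥ 332

For margin E ≤ 3.1:
n ≥ (z* · σ / E)²
n ≥ (1.645 · 34.3 / 3.1)²
n ≥ 331.28

Minimum n = 332 (rounding up)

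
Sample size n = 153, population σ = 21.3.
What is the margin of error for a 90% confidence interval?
Margin of error = 2.83

Margin of error = z* · σ/√n
= 1.645 · 21.3/√153
= 1.645 · 21.3/12.3693
= 2.83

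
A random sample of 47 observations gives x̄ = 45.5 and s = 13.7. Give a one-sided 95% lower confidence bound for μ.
μ ≥ 42.14

Lower bound (one-sided):
t* = 1.679 (one-sided for 95%)
Lower bound = x̄ - t* · s/√n = 45.5 - 1.679 · 13.7/√47 = 42.14

We are 95% confident that μ ≥ 42.14.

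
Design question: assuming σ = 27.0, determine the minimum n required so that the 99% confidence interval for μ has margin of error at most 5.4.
n ≥ 166

For margin E ≤ 5.4:
n ≥ (z* · σ / E)²
n ≥ (2.576 · 27.0 / 5.4)²
n ≥ 165.89

Minimum n = 166 (rounding up)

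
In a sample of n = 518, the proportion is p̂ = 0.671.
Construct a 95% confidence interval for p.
(0.631, 0.711)

Proportion CI:
SE = √(p̂(1-p̂)/n) = √(0.671 · 0.329 / 518) = 0.02064

z* = 1.960
Margin = z* · SE = 1.960 · 0.02064 = 0.0405

CI: 0.671 ± 0.0405 = (0.631, 0.711)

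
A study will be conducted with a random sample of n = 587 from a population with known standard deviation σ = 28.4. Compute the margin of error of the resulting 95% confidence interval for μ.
Margin of error = 2.30

Margin of error = z* · σ/√n
= 1.960 · 28.4/√587
= 1.960 · 28.4/24.2281
= 2.30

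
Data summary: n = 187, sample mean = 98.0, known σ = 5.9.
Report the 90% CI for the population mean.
(97.29, 98.71)

z-interval (σ known):
z* = 1.645 for 90% confidence

Margin of error = z* · σ/√n = 1.645 · 5.9/√187 = 0.71

CI: (98.0 - 0.71, 98.0 + 0.71) = (97.29, 98.71)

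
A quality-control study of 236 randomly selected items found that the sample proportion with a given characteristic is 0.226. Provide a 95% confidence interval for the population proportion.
(0.173, 0.279)

Proportion CI:
SE = √(p̂(1-p̂)/n) = √(0.226 · 0.774 / 236) = 0.02723

z* = 1.960
Margin = z* · SE = 1.960 · 0.02723 = 0.0534

CI: 0.226 ± 0.0534 = (0.173, 0.279)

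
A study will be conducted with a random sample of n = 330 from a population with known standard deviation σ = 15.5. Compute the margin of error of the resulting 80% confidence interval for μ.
Margin of error = 1.09

Margin of error = z* · σ/√n
= 1.282 · 15.5/√330
= 1.282 · 15.5/18.1659
= 1.09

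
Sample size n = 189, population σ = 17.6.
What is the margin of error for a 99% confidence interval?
Margin of error = 3.30

Margin of error = z* · σ/√n
= 2.576 · 17.6/√189
= 2.576 · 17.6/13.7477
= 3.30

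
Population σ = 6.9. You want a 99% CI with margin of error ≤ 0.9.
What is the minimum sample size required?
n ≥ 391

For margin E ≤ 0.9:
n ≥ (z* · σ / E)²
n ≥ (2.576 · 6.9 / 0.9)²
n ≥ 390.04

Minimum n = 391 (rounding up)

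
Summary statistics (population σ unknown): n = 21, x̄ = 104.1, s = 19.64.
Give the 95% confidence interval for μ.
(95.16, 113.04)

t-interval (σ unknown):
df = n - 1 = 20
t* = 2.086 for 95% confidence

Margin of error = t* · s/√n = 2.086 · 19.64/√21 = 8.94

CI: (95.16, 113.04)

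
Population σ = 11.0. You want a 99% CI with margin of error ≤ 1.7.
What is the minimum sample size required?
n ≥ 278

For margin E ≤ 1.7:
n ≥ (z* · σ / E)²
n ≥ (2.576 · 11.0 / 1.7)²
n ≥ 277.83

Minimum n = 278 (rounding up)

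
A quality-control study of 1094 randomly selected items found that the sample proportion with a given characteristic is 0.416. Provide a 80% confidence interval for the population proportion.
(0.397, 0.435)

Proportion CI:
SE = √(p̂(1-p̂)/n) = √(0.416 · 0.584 / 1094) = 0.01490

z* = 1.282
Margin = z* · SE = 1.282 · 0.01490 = 0.0191

CI: 0.416 ± 0.0191 = (0.397, 0.435)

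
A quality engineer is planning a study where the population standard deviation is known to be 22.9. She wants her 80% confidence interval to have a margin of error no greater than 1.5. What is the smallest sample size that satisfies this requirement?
n ≥ 384

For margin E ≤ 1.5:
n ≥ (z* · σ / E)²
n ≥ (1.282 · 22.9 / 1.5)²
n ≥ 383.06

Minimum n = 384 (rounding up)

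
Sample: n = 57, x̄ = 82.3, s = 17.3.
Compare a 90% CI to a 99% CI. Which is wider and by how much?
99% CI is wider by 4.55

df = 56
90% CI: t* = 1.673, (78.47, 86.13), width = 2 · t* · s/√n = 7.67
99% CI: t* = 2.667, (76.19, 88.41), width = 2 · t* · s/√n = 12.22

The 99% CI is wider by 12.22 - 7.67 = 4.55.
Higher confidence requires a wider interval.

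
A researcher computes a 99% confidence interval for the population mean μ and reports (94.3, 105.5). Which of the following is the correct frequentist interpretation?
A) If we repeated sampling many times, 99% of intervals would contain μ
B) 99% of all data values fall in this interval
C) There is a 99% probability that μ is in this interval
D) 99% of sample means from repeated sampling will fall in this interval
A

A) Correct — this is the frequentist long-run coverage interpretation.
B) Wrong — a CI is about the parameter μ, not individual data values.
C) Wrong — μ is fixed; the randomness lives in the interval, not in μ.
D) Wrong — coverage applies to intervals containing μ, not to future x̄ values.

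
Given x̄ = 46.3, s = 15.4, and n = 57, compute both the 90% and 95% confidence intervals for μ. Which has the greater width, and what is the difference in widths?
95% CI is wider by 1.34

df = 56
90% CI: t* = 1.673, (42.89, 49.71), width = 2 · t* · s/√n = 6.83
95% CI: t* = 2.003, (42.21, 50.39), width = 2 · t* · s/√n = 8.17

The 95% CI is wider by 8.17 - 6.83 = 1.34.
Higher confidence requires a wider interval.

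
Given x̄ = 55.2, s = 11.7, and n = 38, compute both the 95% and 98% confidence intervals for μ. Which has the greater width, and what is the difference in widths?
98% CI is wider by 1.54

df = 37
95% CI: t* = 2.026, (51.35, 59.05), width = 2 · t* · s/√n = 7.69
98% CI: t* = 2.431, (50.59, 59.81), width = 2 · t* · s/√n = 9.23

The 98% CI is wider by 9.23 - 7.69 = 1.54.
Higher confidence requires a wider interval.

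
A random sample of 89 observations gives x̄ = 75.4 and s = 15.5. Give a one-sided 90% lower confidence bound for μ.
μ ≥ 73.28

Lower bound (one-sided):
t* = 1.291 (one-sided for 90%)
Lower bound = x̄ - t* · s/√n = 75.4 - 1.291 · 15.5/√89 = 73.28

We are 90% confident that μ ≥ 73.28.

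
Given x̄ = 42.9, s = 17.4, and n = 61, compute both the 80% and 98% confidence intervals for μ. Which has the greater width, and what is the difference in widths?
98% CI is wider by 4.88

df = 60
80% CI: t* = 1.296, (40.01, 45.79), width = 2 · t* · s/√n = 5.77
98% CI: t* = 2.390, (37.58, 48.22), width = 2 · t* · s/√n = 10.65

The 98% CI is wider by 10.65 - 5.77 = 4.88.
Higher confidence requires a wider interval.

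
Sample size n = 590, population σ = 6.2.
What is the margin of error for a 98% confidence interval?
Margin of error = 0.59

Margin of error = z* · σ/√n
= 2.326 · 6.2/√590
= 2.326 · 6.2/24.2899
= 0.59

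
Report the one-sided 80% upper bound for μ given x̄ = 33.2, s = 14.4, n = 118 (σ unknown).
μ ≤ 34.32

Upper bound (one-sided):
t* = 0.845 (one-sided for 80%)
Upper bound = x̄ + t* · s/√n = 33.2 + 0.845 · 14.4/√118 = 34.32

We are 80% confident that μ ≤ 34.32.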